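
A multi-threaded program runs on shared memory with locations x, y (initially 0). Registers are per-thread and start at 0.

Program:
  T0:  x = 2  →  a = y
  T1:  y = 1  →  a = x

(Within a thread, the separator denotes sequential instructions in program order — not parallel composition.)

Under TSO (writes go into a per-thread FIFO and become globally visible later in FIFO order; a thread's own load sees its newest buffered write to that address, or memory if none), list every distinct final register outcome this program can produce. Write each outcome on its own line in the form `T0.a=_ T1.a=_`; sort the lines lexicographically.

T0.a=0 T1.a=0
T0.a=0 T1.a=2
T0.a=1 T1.a=0
T0.a=1 T1.a=2

outcome vector order: (T0.a,T1.a)
|TSO outcomes| = 4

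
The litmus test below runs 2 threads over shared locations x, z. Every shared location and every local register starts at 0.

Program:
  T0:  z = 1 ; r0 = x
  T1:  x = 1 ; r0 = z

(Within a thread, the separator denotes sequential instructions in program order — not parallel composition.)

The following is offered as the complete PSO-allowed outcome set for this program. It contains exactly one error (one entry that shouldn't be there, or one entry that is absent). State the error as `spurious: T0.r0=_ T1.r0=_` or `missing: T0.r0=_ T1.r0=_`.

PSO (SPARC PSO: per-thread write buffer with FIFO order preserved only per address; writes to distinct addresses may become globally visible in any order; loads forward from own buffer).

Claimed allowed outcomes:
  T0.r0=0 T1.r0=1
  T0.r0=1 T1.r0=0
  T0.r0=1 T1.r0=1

outcome vector order: (T0.r0,T1.r0)
[PSO] allowed = {<0 0>; <0 1>; <1 0>; <1 1>}
PSO∖claimed = {<0 0>}

missing: T0.r0=0 T1.r0=0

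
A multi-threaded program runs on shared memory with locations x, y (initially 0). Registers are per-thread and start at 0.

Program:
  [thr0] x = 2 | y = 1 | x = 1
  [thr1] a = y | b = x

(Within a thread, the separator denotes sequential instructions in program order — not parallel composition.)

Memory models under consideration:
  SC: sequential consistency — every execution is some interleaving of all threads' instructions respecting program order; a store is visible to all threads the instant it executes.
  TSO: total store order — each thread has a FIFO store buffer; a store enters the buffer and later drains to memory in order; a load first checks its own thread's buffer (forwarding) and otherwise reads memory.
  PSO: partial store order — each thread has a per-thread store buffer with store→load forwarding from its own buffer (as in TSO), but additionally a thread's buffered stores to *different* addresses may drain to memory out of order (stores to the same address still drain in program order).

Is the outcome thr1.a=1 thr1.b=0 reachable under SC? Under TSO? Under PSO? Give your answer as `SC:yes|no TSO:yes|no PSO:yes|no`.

outcome vector order: (thr1.a,thr1.b)
SC: 5 outcomes — {0/0; 0/1; 0/2; 1/1; 1/2}
TSO: 5 outcomes — {0/0; 0/1; 0/2; 1/1; 1/2}
PSO: 6 outcomes — {0/0; 0/1; 0/2; 1/0; 1/1; 1/2}
target 1/0 ∈ {PSO}

SC:no TSO:no PSO:yes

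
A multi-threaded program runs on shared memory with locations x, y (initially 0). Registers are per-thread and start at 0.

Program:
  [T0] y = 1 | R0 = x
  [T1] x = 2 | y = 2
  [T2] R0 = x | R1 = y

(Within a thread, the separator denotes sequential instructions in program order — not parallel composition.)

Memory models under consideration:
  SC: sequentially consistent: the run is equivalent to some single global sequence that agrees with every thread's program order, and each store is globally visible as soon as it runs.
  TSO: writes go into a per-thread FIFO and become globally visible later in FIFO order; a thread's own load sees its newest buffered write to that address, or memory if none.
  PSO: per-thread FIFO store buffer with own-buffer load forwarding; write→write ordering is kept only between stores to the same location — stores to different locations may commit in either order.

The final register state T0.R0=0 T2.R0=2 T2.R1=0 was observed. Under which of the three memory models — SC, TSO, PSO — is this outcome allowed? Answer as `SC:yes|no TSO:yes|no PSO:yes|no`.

SC:no TSO:yes PSO:yes

outcome vector order: (T0.R0,T2.R0,T2.R1)
SC: 11 outcomes — {(0,0,0); (0,0,1); (0,0,2); (0,2,1); (0,2,2); (2,0,0); (2,0,1); (2,0,2); (2,2,0); (2,2,1); (2,2,2)}
TSO: 12 outcomes — {(0,0,0); (0,0,1); (0,0,2); (0,2,0); (0,2,1); (0,2,2); (2,0,0); (2,0,1); (2,0,2); (2,2,0); (2,2,1); (2,2,2)}
PSO: 12 outcomes — {(0,0,0); (0,0,1); (0,0,2); (0,2,0); (0,2,1); (0,2,2); (2,0,0); (2,0,1); (2,0,2); (2,2,0); (2,2,1); (2,2,2)}
target (0,2,0) ∈ {TSO,PSO}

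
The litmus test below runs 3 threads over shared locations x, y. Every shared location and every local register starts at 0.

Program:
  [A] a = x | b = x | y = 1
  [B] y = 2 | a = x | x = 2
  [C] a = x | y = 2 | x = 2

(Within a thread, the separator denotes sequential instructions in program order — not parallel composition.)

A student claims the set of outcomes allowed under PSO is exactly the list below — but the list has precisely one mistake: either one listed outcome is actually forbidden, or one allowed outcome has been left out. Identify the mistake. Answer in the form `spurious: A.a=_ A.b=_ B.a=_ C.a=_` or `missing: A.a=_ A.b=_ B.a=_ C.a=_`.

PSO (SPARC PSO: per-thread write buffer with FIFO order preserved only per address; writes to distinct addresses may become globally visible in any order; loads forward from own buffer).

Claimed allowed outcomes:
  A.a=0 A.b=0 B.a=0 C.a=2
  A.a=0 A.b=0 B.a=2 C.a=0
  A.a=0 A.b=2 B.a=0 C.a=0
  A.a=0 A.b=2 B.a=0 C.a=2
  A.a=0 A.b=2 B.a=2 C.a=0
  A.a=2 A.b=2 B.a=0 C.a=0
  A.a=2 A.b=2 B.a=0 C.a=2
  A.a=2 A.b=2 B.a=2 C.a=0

missing: A.a=0 A.b=0 B.a=0 C.a=0

outcome vector order: (A.a,A.b,B.a,C.a)
PSO (9): 0/0/0/0, 0/0/0/2, 0/0/2/0, 0/2/0/0, 0/2/0/2, 0/2/2/0, 2/2/0/0, 2/2/0/2, 2/2/2/0
PSO∖claimed = {0/0/0/0}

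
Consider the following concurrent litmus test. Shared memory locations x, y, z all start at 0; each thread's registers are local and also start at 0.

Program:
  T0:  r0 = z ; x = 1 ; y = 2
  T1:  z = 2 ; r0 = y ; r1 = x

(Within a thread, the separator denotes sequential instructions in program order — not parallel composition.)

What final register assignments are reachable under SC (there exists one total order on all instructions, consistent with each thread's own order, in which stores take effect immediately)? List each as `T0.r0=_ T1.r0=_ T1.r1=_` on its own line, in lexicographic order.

T0.r0=0 T1.r0=0 T1.r1=0
T0.r0=0 T1.r0=0 T1.r1=1
T0.r0=0 T1.r0=2 T1.r1=1
T0.r0=2 T1.r0=0 T1.r1=0
T0.r0=2 T1.r0=0 T1.r1=1
T0.r0=2 T1.r0=2 T1.r1=1

outcome vector order: (T0.r0,T1.r0,T1.r1)
|SC outcomes| = 6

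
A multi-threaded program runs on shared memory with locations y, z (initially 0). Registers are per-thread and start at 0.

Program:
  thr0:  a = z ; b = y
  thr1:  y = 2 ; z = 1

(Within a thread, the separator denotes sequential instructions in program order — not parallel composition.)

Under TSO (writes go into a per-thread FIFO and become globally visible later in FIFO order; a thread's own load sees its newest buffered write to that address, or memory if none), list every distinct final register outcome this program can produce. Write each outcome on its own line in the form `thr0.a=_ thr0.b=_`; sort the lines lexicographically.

outcome vector order: (thr0.a,thr0.b)
|TSO outcomes| = 3

thr0.a=0 thr0.b=0
thr0.a=0 thr0.b=2
thr0.a=1 thr0.b=2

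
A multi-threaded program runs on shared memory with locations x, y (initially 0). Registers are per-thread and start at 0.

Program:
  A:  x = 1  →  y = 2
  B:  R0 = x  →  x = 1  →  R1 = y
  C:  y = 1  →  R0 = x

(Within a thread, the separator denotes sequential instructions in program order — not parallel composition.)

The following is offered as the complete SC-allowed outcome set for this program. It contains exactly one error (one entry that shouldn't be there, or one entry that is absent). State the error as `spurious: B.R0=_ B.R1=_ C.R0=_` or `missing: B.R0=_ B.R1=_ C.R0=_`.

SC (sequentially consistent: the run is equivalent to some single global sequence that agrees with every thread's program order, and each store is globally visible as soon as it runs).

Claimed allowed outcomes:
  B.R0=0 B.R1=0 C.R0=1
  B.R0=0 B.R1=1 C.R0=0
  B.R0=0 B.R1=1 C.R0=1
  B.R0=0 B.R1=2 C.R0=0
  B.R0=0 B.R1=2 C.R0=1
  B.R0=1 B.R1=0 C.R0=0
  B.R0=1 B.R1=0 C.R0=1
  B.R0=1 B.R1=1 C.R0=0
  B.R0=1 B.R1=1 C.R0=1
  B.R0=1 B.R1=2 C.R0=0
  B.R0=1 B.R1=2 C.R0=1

spurious: B.R0=1 B.R1=0 C.R0=0

outcome vector order: (B.R0,B.R1,C.R0)
under SC → 0/0/1; 0/1/0; 0/1/1; 0/2/0; 0/2/1; 1/0/1; 1/1/0; 1/1/1; 1/2/0; 1/2/1
claimed∖SC = {1/0/0}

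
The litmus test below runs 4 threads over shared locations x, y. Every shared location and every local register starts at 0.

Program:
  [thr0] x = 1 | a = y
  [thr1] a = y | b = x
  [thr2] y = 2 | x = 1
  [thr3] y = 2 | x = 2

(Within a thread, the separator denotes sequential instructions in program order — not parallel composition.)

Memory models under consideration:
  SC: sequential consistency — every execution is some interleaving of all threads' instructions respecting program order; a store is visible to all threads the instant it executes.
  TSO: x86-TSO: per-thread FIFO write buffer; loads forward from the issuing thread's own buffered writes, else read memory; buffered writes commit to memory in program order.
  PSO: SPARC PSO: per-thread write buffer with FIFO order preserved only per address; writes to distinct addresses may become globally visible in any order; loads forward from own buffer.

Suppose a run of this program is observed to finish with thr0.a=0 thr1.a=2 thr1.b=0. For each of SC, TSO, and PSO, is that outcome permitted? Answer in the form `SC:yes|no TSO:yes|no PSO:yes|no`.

outcome vector order: (thr0.a,thr1.a,thr1.b)
under SC → 000; 001; 002; 021; 022; 200; 201; 202; 220; 221; 222
under TSO → 000; 001; 002; 020; 021; 022; 200; 201; 202; 220; 221; 222
under PSO → 000; 001; 002; 020; 021; 022; 200; 201; 202; 220; 221; 222
target 020 ∈ {TSO,PSO}

SC:no TSO:yes PSO:yes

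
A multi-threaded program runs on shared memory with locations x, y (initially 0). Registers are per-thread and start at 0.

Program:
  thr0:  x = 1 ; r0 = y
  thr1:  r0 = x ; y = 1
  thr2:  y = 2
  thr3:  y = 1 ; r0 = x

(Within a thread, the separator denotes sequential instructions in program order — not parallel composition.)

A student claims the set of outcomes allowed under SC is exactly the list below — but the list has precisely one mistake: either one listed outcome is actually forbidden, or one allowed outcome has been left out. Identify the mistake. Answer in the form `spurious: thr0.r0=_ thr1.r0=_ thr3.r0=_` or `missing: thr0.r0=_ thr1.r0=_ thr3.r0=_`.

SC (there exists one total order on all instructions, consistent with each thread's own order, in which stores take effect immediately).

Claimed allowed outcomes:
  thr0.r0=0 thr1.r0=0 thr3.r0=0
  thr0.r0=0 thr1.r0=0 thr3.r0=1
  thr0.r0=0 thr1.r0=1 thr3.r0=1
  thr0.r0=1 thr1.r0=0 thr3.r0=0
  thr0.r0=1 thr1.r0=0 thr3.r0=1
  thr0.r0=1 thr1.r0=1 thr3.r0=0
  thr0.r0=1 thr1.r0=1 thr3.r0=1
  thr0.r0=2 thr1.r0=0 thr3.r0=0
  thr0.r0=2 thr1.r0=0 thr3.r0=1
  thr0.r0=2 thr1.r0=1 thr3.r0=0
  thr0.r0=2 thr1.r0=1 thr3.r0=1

spurious: thr0.r0=0 thr1.r0=0 thr3.r0=0

outcome vector order: (thr0.r0,thr1.r0,thr3.r0)
[SC] allowed = {0/0/1 0/1/1 1/0/0 1/0/1 1/1/0 1/1/1 2/0/0 2/0/1 2/1/0 2/1/1}
claimed∖SC = {0/0/0}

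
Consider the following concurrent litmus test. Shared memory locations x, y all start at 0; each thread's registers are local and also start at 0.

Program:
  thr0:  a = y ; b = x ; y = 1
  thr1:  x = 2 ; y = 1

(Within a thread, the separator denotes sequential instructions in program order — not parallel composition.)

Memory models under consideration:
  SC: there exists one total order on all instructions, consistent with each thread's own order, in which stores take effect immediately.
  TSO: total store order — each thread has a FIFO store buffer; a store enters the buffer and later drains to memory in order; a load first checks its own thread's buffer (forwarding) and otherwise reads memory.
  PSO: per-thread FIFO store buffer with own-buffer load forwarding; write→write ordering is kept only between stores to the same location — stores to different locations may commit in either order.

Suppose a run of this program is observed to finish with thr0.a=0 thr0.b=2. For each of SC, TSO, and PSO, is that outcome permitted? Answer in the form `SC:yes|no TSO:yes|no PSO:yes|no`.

SC:yes TSO:yes PSO:yes

outcome vector order: (thr0.a,thr0.b)
[SC] allowed = {(0,0), (0,2), (1,2)}
[TSO] allowed = {(0,0), (0,2), (1,2)}
[PSO] allowed = {(0,0), (0,2), (1,0), (1,2)}
target (0,2) ∈ {SC,TSO,PSO}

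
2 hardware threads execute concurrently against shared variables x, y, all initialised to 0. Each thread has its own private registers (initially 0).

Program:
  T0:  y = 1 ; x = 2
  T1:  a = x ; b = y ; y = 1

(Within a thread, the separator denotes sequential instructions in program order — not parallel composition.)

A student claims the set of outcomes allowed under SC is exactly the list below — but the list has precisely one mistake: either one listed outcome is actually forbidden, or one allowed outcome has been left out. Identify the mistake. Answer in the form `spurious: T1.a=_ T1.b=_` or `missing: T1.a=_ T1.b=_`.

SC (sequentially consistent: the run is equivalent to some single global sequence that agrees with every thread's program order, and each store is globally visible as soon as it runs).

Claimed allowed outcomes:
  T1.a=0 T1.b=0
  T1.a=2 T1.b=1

outcome vector order: (T1.a,T1.b)
SC (3): (0,0), (0,1), (2,1)
SC∖claimed = {(0,1)}

missing: T1.a=0 T1.b=1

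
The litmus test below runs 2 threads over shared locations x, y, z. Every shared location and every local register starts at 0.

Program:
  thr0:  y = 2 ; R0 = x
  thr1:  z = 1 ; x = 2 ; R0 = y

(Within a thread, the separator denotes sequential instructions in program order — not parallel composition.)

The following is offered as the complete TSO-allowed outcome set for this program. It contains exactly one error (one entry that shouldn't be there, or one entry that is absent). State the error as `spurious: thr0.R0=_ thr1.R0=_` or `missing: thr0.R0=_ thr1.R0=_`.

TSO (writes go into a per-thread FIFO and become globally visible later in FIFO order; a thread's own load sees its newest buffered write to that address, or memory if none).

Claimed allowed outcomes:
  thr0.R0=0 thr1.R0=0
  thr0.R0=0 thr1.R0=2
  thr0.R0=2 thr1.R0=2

outcome vector order: (thr0.R0,thr1.R0)
TSO: 4 outcomes — {(0,0), (0,2), (2,0), (2,2)}
TSO∖claimed = {(2,0)}

missing: thr0.R0=2 thr1.R0=0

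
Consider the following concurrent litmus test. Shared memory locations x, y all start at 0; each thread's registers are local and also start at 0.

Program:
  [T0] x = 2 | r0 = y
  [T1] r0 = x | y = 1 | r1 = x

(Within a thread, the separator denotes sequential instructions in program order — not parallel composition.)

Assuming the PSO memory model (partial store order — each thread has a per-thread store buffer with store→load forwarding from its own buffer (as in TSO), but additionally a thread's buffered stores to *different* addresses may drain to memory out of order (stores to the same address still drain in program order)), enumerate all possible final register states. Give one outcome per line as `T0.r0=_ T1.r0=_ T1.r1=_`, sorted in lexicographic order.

outcome vector order: (T0.r0,T1.r0,T1.r1)
|PSO outcomes| = 6

T0.r0=0 T1.r0=0 T1.r1=0
T0.r0=0 T1.r0=0 T1.r1=2
T0.r0=0 T1.r0=2 T1.r1=2
T0.r0=1 T1.r0=0 T1.r1=0
T0.r0=1 T1.r0=0 T1.r1=2
T0.r0=1 T1.r0=2 T1.r1=2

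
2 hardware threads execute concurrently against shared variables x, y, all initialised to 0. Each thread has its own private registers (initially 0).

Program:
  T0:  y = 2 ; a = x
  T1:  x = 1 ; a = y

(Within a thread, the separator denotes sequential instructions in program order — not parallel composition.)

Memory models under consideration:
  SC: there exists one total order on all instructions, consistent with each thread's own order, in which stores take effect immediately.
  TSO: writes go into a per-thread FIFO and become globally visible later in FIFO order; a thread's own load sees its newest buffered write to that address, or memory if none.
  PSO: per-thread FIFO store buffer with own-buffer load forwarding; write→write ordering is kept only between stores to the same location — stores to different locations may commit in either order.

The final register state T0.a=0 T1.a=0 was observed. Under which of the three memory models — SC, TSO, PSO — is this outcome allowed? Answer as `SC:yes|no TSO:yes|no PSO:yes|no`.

SC:no TSO:yes PSO:yes

outcome vector order: (T0.a,T1.a)
under SC → <0 2>, <1 0>, <1 2>
under TSO → <0 0>, <0 2>, <1 0>, <1 2>
under PSO → <0 0>, <0 2>, <1 0>, <1 2>
target <0 0> ∈ {TSO,PSO}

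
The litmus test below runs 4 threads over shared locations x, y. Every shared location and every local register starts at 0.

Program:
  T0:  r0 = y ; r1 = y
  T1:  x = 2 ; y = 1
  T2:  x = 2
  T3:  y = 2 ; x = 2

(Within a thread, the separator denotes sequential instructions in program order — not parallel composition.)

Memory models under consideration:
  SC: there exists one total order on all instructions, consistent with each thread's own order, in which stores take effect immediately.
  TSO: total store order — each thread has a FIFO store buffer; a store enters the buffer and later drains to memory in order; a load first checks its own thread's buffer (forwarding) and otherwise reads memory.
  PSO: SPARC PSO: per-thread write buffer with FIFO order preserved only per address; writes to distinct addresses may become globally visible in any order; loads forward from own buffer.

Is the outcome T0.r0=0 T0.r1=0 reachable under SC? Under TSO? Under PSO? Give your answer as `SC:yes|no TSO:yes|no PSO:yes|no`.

SC:yes TSO:yes PSO:yes

outcome vector order: (T0.r0,T0.r1)
[SC] allowed = {(0,0), (0,1), (0,2), (1,1), (1,2), (2,1), (2,2)}
[TSO] allowed = {(0,0), (0,1), (0,2), (1,1), (1,2), (2,1), (2,2)}
[PSO] allowed = {(0,0), (0,1), (0,2), (1,1), (1,2), (2,1), (2,2)}
target (0,0) ∈ {SC,TSO,PSO}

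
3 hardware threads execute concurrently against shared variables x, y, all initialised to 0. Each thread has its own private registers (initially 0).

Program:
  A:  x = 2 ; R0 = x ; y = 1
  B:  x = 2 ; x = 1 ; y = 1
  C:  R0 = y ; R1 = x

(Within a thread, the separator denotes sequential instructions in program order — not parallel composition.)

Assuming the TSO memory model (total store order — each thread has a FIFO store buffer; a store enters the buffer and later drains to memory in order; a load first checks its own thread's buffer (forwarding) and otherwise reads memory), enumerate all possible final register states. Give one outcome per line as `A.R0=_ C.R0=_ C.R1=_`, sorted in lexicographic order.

outcome vector order: (A.R0,C.R0,C.R1)
|TSO outcomes| = 9

A.R0=1 C.R0=0 C.R1=0
A.R0=1 C.R0=0 C.R1=1
A.R0=1 C.R0=0 C.R1=2
A.R0=1 C.R0=1 C.R1=1
A.R0=2 C.R0=0 C.R1=0
A.R0=2 C.R0=0 C.R1=1
A.R0=2 C.R0=0 C.R1=2
A.R0=2 C.R0=1 C.R1=1
A.R0=2 C.R0=1 C.R1=2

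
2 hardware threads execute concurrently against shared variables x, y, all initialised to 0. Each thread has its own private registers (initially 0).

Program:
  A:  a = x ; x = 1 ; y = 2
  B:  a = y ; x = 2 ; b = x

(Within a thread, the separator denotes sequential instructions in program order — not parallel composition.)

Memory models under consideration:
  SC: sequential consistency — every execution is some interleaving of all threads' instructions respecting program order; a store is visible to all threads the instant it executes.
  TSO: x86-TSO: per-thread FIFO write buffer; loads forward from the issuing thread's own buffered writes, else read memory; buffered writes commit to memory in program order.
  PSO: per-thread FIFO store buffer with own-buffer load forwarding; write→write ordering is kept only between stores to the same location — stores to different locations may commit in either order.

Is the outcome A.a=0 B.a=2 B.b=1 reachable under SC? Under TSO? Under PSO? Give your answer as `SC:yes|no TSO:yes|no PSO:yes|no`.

outcome vector order: (A.a,B.a,B.b)
SC: 5 outcomes — {(0,0,1) (0,0,2) (0,2,2) (2,0,1) (2,0,2)}
TSO: 5 outcomes — {(0,0,1) (0,0,2) (0,2,2) (2,0,1) (2,0,2)}
PSO: 6 outcomes — {(0,0,1) (0,0,2) (0,2,1) (0,2,2) (2,0,1) (2,0,2)}
target (0,2,1) ∈ {PSO}

SC:no TSO:no PSO:yes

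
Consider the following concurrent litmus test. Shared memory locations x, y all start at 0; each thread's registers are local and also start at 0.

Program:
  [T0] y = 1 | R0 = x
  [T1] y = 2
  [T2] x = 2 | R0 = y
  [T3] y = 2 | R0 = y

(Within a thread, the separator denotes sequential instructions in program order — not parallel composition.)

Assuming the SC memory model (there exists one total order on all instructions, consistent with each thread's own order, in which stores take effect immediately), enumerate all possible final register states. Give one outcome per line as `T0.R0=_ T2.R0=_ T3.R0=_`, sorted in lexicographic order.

outcome vector order: (T0.R0,T2.R0,T3.R0)
|SC outcomes| = 10

T0.R0=0 T2.R0=1 T3.R0=1
T0.R0=0 T2.R0=1 T3.R0=2
T0.R0=0 T2.R0=2 T3.R0=1
T0.R0=0 T2.R0=2 T3.R0=2
T0.R0=2 T2.R0=0 T3.R0=1
T0.R0=2 T2.R0=0 T3.R0=2
T0.R0=2 T2.R0=1 T3.R0=1
T0.R0=2 T2.R0=1 T3.R0=2
T0.R0=2 T2.R0=2 T3.R0=1
T0.R0=2 T2.R0=2 T3.R0=2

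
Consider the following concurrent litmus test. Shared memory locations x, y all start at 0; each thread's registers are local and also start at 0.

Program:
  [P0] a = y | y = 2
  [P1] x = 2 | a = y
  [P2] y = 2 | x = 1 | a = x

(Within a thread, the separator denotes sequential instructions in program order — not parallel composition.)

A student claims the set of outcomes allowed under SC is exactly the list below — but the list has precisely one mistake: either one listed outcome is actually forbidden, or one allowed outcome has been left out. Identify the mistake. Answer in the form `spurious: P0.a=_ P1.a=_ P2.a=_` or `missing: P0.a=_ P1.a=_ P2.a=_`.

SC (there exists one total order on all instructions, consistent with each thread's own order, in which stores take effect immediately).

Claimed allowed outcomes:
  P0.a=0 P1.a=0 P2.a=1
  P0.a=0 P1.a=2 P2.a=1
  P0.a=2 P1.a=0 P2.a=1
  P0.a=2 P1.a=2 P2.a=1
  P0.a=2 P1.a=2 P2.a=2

missing: P0.a=0 P1.a=2 P2.a=2

outcome vector order: (P0.a,P1.a,P2.a)
under SC → 0/0/1; 0/2/1; 0/2/2; 2/0/1; 2/2/1; 2/2/2
SC∖claimed = {0/2/2}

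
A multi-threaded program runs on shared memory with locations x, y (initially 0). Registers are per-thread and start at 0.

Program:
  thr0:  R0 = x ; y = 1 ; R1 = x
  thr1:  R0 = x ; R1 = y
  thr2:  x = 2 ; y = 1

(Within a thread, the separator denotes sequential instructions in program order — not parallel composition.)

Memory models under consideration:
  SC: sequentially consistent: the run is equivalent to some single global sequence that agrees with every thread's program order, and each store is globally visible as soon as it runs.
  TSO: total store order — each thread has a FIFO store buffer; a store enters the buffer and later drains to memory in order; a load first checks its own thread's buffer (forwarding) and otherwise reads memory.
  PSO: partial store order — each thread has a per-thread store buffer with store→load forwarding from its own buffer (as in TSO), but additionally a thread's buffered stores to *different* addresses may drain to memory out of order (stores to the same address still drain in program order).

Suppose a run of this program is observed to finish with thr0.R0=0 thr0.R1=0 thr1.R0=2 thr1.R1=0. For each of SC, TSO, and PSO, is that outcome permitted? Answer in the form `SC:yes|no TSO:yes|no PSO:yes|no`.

SC:no TSO:yes PSO:yes

outcome vector order: (thr0.R0,thr0.R1,thr1.R0,thr1.R1)
SC: 11 outcomes — {(0,0,0,0) (0,0,0,1) (0,0,2,1) (0,2,0,0) (0,2,0,1) (0,2,2,0) (0,2,2,1) (2,2,0,0) (2,2,0,1) (2,2,2,0) (2,2,2,1)}
TSO: 12 outcomes — {(0,0,0,0) (0,0,0,1) (0,0,2,0) (0,0,2,1) (0,2,0,0) (0,2,0,1) (0,2,2,0) (0,2,2,1) (2,2,0,0) (2,2,0,1) (2,2,2,0) (2,2,2,1)}
PSO: 12 outcomes — {(0,0,0,0) (0,0,0,1) (0,0,2,0) (0,0,2,1) (0,2,0,0) (0,2,0,1) (0,2,2,0) (0,2,2,1) (2,2,0,0) (2,2,0,1) (2,2,2,0) (2,2,2,1)}
target (0,0,2,0) ∈ {TSO,PSO}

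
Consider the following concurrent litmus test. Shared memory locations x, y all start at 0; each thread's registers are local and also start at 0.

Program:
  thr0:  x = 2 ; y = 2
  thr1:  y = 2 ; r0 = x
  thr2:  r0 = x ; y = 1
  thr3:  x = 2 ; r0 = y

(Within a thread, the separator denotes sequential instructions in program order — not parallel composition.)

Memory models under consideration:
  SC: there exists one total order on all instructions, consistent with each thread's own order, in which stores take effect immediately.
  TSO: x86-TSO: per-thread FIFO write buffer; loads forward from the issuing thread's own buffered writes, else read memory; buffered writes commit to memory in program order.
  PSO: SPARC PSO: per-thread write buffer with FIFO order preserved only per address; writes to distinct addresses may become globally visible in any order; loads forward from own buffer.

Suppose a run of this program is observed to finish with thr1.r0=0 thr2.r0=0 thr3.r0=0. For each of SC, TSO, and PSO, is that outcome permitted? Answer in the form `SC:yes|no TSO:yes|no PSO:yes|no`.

SC:no TSO:yes PSO:yes

outcome vector order: (thr1.r0,thr2.r0,thr3.r0)
[SC] allowed = {<0 0 1>, <0 0 2>, <0 2 1>, <0 2 2>, <2 0 0>, <2 0 1>, <2 0 2>, <2 2 0>, <2 2 1>, <2 2 2>}
[TSO] allowed = {<0 0 0>, <0 0 1>, <0 0 2>, <0 2 0>, <0 2 1>, <0 2 2>, <2 0 0>, <2 0 1>, <2 0 2>, <2 2 0>, <2 2 1>, <2 2 2>}
[PSO] allowed = {<0 0 0>, <0 0 1>, <0 0 2>, <0 2 0>, <0 2 1>, <0 2 2>, <2 0 0>, <2 0 1>, <2 0 2>, <2 2 0>, <2 2 1>, <2 2 2>}
target <0 0 0> ∈ {TSO,PSO}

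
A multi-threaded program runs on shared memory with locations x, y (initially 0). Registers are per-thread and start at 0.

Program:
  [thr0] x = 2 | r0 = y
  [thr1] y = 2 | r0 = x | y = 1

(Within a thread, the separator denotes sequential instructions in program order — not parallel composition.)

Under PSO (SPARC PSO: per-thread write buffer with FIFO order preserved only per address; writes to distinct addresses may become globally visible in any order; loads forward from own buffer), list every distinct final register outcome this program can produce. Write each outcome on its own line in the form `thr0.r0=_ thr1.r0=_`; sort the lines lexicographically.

outcome vector order: (thr0.r0,thr1.r0)
|PSO outcomes| = 6

thr0.r0=0 thr1.r0=0
thr0.r0=0 thr1.r0=2
thr0.r0=1 thr1.r0=0
thr0.r0=1 thr1.r0=2
thr0.r0=2 thr1.r0=0
thr0.r0=2 thr1.r0=2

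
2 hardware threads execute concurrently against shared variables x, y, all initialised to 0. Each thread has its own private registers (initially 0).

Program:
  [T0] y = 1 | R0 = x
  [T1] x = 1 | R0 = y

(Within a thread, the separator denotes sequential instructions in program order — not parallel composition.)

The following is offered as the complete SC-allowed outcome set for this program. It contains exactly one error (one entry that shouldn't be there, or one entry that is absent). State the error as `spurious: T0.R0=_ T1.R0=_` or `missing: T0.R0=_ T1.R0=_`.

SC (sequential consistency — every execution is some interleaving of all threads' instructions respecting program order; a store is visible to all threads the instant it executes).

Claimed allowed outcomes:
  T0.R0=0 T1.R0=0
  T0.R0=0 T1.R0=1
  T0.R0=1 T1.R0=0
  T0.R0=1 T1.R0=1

spurious: T0.R0=0 T1.R0=0

outcome vector order: (T0.R0,T1.R0)
under SC → 0/1, 1/0, 1/1
claimed∖SC = {0/0}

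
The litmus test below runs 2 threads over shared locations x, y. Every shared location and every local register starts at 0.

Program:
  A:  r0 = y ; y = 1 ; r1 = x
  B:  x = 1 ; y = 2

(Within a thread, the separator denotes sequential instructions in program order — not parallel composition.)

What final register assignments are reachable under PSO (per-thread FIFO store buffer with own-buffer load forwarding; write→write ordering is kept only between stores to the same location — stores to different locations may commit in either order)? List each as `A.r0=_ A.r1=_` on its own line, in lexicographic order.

outcome vector order: (A.r0,A.r1)
|PSO outcomes| = 4

A.r0=0 A.r1=0
A.r0=0 A.r1=1
A.r0=2 A.r1=0
A.r0=2 A.r1=1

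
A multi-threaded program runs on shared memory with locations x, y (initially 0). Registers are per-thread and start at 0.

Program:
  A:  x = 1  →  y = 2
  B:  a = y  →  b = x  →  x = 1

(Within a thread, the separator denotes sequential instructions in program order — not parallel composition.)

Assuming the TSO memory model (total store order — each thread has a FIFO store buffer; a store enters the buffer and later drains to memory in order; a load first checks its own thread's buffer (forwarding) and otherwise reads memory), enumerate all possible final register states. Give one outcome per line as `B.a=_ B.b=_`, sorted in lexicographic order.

outcome vector order: (B.a,B.b)
|TSO outcomes| = 3

B.a=0 B.b=0
B.a=0 B.b=1
B.a=2 B.b=1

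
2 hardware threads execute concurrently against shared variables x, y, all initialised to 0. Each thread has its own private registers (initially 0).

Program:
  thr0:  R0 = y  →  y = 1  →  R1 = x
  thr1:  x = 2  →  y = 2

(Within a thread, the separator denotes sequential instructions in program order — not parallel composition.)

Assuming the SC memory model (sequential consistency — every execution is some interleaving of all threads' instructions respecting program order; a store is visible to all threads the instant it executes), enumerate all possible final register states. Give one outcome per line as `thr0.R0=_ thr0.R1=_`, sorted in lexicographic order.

thr0.R0=0 thr0.R1=0
thr0.R0=0 thr0.R1=2
thr0.R0=2 thr0.R1=2

outcome vector order: (thr0.R0,thr0.R1)
|SC outcomes| = 3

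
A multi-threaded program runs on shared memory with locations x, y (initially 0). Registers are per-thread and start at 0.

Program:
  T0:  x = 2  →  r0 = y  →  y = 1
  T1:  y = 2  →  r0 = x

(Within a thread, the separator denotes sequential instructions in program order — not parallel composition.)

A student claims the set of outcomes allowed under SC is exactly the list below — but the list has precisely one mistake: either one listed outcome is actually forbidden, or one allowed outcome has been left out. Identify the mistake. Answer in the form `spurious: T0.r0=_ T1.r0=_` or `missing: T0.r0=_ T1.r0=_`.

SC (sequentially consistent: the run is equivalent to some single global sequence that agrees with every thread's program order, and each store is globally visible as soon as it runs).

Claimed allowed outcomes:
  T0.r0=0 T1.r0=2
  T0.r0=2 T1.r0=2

missing: T0.r0=2 T1.r0=0

outcome vector order: (T0.r0,T1.r0)
SC (3): 0/2, 2/0, 2/2
SC∖claimed = {2/0}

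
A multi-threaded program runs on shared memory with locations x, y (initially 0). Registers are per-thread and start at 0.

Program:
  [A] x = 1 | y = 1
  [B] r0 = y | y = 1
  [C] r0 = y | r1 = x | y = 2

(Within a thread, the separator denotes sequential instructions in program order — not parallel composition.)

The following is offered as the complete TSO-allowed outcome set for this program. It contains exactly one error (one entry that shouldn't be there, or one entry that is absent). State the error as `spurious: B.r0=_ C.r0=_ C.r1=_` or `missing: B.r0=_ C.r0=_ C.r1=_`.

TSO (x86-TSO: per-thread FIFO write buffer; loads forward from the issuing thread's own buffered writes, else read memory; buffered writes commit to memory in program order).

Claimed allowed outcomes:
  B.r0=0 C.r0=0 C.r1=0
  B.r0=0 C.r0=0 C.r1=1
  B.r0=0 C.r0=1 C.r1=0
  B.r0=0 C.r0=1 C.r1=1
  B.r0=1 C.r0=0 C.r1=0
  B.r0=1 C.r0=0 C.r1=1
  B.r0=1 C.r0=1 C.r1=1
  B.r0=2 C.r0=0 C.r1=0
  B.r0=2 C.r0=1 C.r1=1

missing: B.r0=2 C.r0=0 C.r1=1

outcome vector order: (B.r0,C.r0,C.r1)
TSO (10): 000; 001; 010; 011; 100; 101; 111; 200; 201; 211
TSO∖claimed = {201}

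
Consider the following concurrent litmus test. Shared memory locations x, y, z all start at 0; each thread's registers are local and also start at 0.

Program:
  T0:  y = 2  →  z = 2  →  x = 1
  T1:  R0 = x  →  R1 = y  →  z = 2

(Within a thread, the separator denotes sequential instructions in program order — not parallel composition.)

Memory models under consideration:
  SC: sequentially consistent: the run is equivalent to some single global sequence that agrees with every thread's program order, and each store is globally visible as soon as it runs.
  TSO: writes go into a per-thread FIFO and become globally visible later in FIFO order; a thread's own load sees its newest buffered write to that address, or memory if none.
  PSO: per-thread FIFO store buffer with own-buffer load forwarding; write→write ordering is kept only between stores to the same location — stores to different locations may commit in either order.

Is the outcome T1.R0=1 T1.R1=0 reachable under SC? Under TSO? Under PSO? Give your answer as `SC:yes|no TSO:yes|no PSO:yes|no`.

outcome vector order: (T1.R0,T1.R1)
SC (3): 0/0, 0/2, 1/2
TSO (3): 0/0, 0/2, 1/2
PSO (4): 0/0, 0/2, 1/0, 1/2
target 1/0 ∈ {PSO}

SC:no TSO:no PSO:yes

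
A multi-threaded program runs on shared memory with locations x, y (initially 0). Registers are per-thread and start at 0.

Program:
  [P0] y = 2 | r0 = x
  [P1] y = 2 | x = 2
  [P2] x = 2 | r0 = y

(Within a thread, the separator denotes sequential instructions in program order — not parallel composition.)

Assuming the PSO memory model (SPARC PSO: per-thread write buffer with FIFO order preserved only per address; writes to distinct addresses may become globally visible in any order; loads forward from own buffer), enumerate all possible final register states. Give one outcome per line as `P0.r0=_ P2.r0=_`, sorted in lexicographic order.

outcome vector order: (P0.r0,P2.r0)
|PSO outcomes| = 4

P0.r0=0 P2.r0=0
P0.r0=0 P2.r0=2
P0.r0=2 P2.r0=0
P0.r0=2 P2.r0=2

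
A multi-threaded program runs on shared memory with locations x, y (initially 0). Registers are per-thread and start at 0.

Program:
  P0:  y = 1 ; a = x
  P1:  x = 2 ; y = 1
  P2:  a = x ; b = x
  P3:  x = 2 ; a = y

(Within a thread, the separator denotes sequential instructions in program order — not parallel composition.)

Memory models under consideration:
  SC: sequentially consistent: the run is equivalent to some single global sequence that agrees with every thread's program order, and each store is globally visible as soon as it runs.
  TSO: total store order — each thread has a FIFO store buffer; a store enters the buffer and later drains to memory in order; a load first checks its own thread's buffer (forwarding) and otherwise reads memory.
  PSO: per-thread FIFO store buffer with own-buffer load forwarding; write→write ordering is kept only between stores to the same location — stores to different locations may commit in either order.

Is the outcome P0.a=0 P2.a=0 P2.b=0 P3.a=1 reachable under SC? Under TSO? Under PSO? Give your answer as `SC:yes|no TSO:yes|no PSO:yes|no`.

SC:yes TSO:yes PSO:yes

outcome vector order: (P0.a,P2.a,P2.b,P3.a)
under SC → 0/0/0/1 0/0/2/1 0/2/2/1 2/0/0/0 2/0/0/1 2/0/2/0 2/0/2/1 2/2/2/0 2/2/2/1
under TSO → 0/0/0/0 0/0/0/1 0/0/2/0 0/0/2/1 0/2/2/0 0/2/2/1 2/0/0/0 2/0/0/1 2/0/2/0 2/0/2/1 2/2/2/0 2/2/2/1
under PSO → 0/0/0/0 0/0/0/1 0/0/2/0 0/0/2/1 0/2/2/0 0/2/2/1 2/0/0/0 2/0/0/1 2/0/2/0 2/0/2/1 2/2/2/0 2/2/2/1
target 0/0/0/1 ∈ {SC,TSO,PSO}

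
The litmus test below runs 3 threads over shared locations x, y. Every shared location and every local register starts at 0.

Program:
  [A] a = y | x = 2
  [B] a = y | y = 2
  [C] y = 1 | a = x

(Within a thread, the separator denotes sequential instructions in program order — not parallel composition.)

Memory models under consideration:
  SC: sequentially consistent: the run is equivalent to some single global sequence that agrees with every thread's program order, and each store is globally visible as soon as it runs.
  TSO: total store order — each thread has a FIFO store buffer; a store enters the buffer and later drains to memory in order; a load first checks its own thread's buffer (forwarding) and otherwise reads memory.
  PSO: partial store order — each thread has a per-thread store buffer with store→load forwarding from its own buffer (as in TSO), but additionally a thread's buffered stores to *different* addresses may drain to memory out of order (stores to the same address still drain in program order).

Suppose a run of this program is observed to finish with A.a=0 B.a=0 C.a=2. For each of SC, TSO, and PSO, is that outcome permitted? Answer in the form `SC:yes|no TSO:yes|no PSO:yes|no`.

outcome vector order: (A.a,B.a,C.a)
[SC] allowed = {000, 002, 010, 012, 100, 102, 110, 112, 200, 202, 210, 212}
[TSO] allowed = {000, 002, 010, 012, 100, 102, 110, 112, 200, 202, 210, 212}
[PSO] allowed = {000, 002, 010, 012, 100, 102, 110, 112, 200, 202, 210, 212}
target 002 ∈ {SC,TSO,PSO}

SC:yes TSO:yes PSO:yes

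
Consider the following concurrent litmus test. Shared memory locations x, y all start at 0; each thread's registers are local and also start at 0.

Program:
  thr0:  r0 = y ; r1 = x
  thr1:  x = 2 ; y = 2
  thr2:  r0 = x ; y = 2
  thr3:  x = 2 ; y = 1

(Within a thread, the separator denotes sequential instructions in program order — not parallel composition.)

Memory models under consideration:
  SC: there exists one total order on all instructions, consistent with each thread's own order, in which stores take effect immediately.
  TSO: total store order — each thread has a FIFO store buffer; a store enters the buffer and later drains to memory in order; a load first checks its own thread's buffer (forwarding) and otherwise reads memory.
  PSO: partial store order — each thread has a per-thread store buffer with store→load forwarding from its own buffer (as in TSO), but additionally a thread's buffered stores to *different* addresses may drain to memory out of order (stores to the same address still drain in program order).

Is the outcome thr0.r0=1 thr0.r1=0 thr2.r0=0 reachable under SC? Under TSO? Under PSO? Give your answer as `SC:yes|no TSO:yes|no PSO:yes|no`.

SC:no TSO:no PSO:yes

outcome vector order: (thr0.r0,thr0.r1,thr2.r0)
under SC → 000, 002, 020, 022, 120, 122, 200, 220, 222
under TSO → 000, 002, 020, 022, 120, 122, 200, 220, 222
under PSO → 000, 002, 020, 022, 100, 102, 120, 122, 200, 202, 220, 222
target 100 ∈ {PSO}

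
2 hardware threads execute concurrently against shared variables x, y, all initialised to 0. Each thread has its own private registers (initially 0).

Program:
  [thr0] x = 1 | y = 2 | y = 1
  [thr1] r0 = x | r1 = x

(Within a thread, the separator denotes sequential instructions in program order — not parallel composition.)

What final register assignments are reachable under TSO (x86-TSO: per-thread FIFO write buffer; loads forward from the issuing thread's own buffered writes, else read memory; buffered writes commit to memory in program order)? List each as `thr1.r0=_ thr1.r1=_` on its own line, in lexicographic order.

thr1.r0=0 thr1.r1=0
thr1.r0=0 thr1.r1=1
thr1.r0=1 thr1.r1=1

outcome vector order: (thr1.r0,thr1.r1)
|TSO outcomes| = 3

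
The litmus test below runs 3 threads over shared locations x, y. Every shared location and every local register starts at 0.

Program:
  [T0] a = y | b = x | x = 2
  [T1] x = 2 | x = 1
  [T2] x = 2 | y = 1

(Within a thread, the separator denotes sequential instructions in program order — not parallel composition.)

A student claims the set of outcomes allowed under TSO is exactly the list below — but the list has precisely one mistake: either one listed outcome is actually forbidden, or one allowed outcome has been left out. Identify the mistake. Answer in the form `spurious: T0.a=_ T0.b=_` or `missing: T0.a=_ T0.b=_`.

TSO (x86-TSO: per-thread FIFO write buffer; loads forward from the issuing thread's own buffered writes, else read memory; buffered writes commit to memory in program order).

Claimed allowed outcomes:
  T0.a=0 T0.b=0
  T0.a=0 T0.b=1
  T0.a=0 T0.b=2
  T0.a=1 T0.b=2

missing: T0.a=1 T0.b=1

outcome vector order: (T0.a,T0.b)
TSO: 5 outcomes — {0/0 0/1 0/2 1/1 1/2}
TSO∖claimed = {1/1}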